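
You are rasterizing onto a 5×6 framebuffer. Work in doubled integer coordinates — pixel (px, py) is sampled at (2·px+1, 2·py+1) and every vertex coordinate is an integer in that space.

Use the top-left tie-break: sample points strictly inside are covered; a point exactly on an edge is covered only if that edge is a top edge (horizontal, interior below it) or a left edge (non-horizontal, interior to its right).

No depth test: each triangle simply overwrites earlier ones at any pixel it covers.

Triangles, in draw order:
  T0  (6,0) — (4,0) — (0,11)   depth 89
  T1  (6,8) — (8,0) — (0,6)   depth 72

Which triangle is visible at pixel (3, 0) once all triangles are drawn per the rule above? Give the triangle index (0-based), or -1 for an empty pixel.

T0:
  2·area = 22  (B↔C swapped to make it positive)
  edge (6, 0)→(0, 11): d=(-6,11) right/bottom  bias=-1
  edge (0, 11)→(4, 0): d=(4,-11) top-left  bias=+0
  edge (4, 0)→(6, 0): d=(2,0) top-left  bias=+0
    (2,0)@(5, 1): e=[5,15,2] → X
    (3,0)@(7, 1): e=[-17,37,2] → .
    (1,1)@(3, 3): e=[15,1,6] → X
    (2,1)@(5, 3): e=[-7,23,6] → .
    (1,2)@(3, 5): e=[3,9,10] → X
    (2,2)@(5, 5): e=[-19,31,10] → .
    (1,3)@(3, 7): e=[-9,17,14] → .
    (0,4)@(1, 9): e=[1,3,18] → X
    (1,4)@(3, 9): e=[-21,25,18] → .
    (0,5)@(1, 11): e=[-11,11,22] → .
  covered (4 px):
    . . X . .
    . X . . .
    . X . . .
    . . . . .
    X . . . .
    . . . . .
T1:
  2·area = 52  (B↔C swapped to make it positive)
  edge (6, 8)→(0, 6): d=(-6,-2) top-left  bias=+0
  edge (0, 6)→(8, 0): d=(8,-6) top-left  bias=+0
  edge (8, 0)→(6, 8): d=(-2,8) right/bottom  bias=-1
    (3,0)@(7, 1): e=[44,2,6] → X
    (4,0)@(9, 1): e=[48,14,-10] → .
    (2,1)@(5, 3): e=[28,6,18] → X
    (4,1)@(9, 3): e=[36,30,-14] → .
    (1,2)@(3, 5): e=[12,10,30] → X
    (3,2)@(7, 5): e=[20,34,-2] → .
    (1,3)@(3, 7): e=[0,26,26] → X  [on edge]
    (3,3)@(7, 7): e=[8,50,-6] → .
    (1,4)@(3, 9): e=[-12,42,22] → .
    (2,4)@(5, 9): e=[-8,54,6] → .
    (4,4)@(9, 9): e=[0,78,-26] → .  [on edge]
  covered (7 px):
    . . . X .
    . . X X .
    . X X . .
    . X X . .
    . . . . .
    . . . . .

Z-buffer (winner per pixel, '.' = empty):
  . . 0 1 .
  . 0 1 1 .
  . 1 1 . .
  . 1 1 . .
  0 . . . .
  . . . . .

Result: 1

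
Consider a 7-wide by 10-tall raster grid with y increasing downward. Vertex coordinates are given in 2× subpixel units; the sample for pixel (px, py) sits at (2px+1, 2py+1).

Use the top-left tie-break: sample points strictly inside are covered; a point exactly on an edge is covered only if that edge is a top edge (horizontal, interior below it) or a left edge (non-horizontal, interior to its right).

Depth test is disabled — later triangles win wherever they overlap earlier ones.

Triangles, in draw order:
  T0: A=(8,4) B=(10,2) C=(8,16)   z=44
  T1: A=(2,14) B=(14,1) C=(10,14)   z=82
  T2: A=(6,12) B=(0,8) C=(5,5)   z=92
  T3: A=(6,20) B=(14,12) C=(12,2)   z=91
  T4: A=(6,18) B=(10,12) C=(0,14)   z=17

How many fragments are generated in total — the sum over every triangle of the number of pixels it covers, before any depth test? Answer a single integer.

T0:
  2·area = 24
  edge (8, 4)→(10, 2): d=(2,-2) top-left  bias=+0
  edge (10, 2)→(8, 16): d=(-2,14) right/bottom  bias=-1
  edge (8, 16)→(8, 4): d=(0,-12) top-left  bias=+0
    (5,0)@(11, 1): e=[0,-12,36] → .  [on edge]
    (4,1)@(9, 3): e=[0,12,12] → X  [on edge]
    (5,1)@(11, 3): e=[4,-16,36] → .
    (3,2)@(7, 5): e=[0,36,-12] → .  [on edge]
    (4,2)@(9, 5): e=[4,8,12] → X
    (5,2)@(11, 5): e=[8,-20,36] → .
    (2,3)@(5, 7): e=[0,60,-36] → .  [on edge]
    (4,3)@(9, 7): e=[8,4,12] → X
    (5,3)@(11, 7): e=[12,-24,36] → .
    (1,4)@(3, 9): e=[0,84,-60] → .  [on edge]
    (4,4)@(9, 9): e=[12,0,12] → .  [on edge]
    (0,5)@(1, 11): e=[0,108,-84] → .  [on edge]
  covered (3 px):
    . . . . . . .
    . . . . X . .
    . . . . X . .
    . . . . X . .
    . . . . . . .
    . . . . . . .
    . . . . . . .
    . . . . . . .
    . . . . . . .
    . . . . . . .
T1:
  2·area = 104
  edge (2, 14)→(14, 1): d=(12,-13) top-left  bias=+0
  edge (14, 1)→(10, 14): d=(-4,13) right/bottom  bias=-1
  edge (10, 14)→(2, 14): d=(-8,0) right/bottom  bias=-1
    (6,1)@(13, 3): e=[11,5,88] → X
    (5,2)@(11, 5): e=[9,23,72] → X
    (6,2)@(13, 5): e=[35,-3,72] → .
    (4,3)@(9, 7): e=[7,41,56] → X
    (6,3)@(13, 7): e=[59,-11,56] → .
    (3,4)@(7, 9): e=[5,59,40] → X
    (6,4)@(13, 9): e=[83,-19,40] → .
    (2,5)@(5, 11): e=[3,77,24] → X
    (5,5)@(11, 11): e=[81,-1,24] → .
    (1,6)@(3, 13): e=[1,95,8] → X
    (5,6)@(11, 13): e=[105,-9,8] → .
    (1,7)@(3, 15): e=[25,87,-8] → .
  covered (14 px):
    . . . . . . .
    . . . . . . X
    . . . . . X .
    . . . . X X .
    . . . X X X .
    . . X X X . .
    . X X X X . .
    . . . . . . .
    . . . . . . .
    . . . . . . .
T2:
  2·area = 38
  edge (6, 12)→(0, 8): d=(-6,-4) top-left  bias=+0
  edge (0, 8)→(5, 5): d=(5,-3) top-left  bias=+0
  edge (5, 5)→(6, 12): d=(1,7) right/bottom  bias=-1
    (2,2)@(5, 5): e=[38,0,0] → .  [on edge]
    (1,3)@(3, 7): e=[18,4,16] → X
    (2,3)@(5, 7): e=[26,10,2] → X
    (3,3)@(7, 7): e=[34,16,-12] → .
    (1,4)@(3, 9): e=[6,14,18] → X
    (3,4)@(7, 9): e=[22,26,-10] → .
    (1,5)@(3, 11): e=[-6,24,20] → .
    (2,5)@(5, 11): e=[2,30,6] → X
    (3,5)@(7, 11): e=[10,36,-8] → .
    (2,6)@(5, 13): e=[-10,40,8] → .
    (3,9)@(7, 19): e=[-38,76,0] → .  [on edge]
  covered (5 px):
    . . . . . . .
    . . . . . . .
    . . . . . . .
    . X X . . . .
    . X X . . . .
    . . X . . . .
    . . . . . . .
    . . . . . . .
    . . . . . . .
    . . . . . . .
T3:
  2·area = 96  (B↔C swapped to make it positive)
  edge (6, 20)→(12, 2): d=(6,-18) top-left  bias=+0
  edge (12, 2)→(14, 12): d=(2,10) right/bottom  bias=-1
  edge (14, 12)→(6, 20): d=(-8,8) right/bottom  bias=-1
    (5,2)@(11, 5): e=[0,16,80] → X  [on edge]
    (6,2)@(13, 5): e=[36,-4,64] → .
    (5,3)@(11, 7): e=[12,20,64] → X
    (6,3)@(13, 7): e=[48,0,48] → .  [on edge]
    (5,4)@(11, 9): e=[24,24,48] → X
    (6,4)@(13, 9): e=[60,4,32] → X
    (4,5)@(9, 11): e=[0,48,48] → X  [on edge]
    (4,6)@(9, 13): e=[12,52,32] → X
    (6,6)@(13, 13): e=[84,12,0] → .  [on edge]
    (4,7)@(9, 15): e=[24,56,16] → X
    (5,7)@(11, 15): e=[60,36,0] → .  [on edge]
    (3,8)@(7, 17): e=[0,80,16] → X  [on edge]
    (4,8)@(9, 17): e=[36,60,0] → .  [on edge]
    (3,9)@(7, 19): e=[12,84,0] → .  [on edge]
  covered (11 px):
    . . . . . . .
    . . . . . . .
    . . . . . X .
    . . . . . X .
    . . . . . X X
    . . . . X X X
    . . . . X X .
    . . . . X . .
    . . . X . . .
    . . . . . . .
T4:
  2·area = 52  (B↔C swapped to make it positive)
  edge (6, 18)→(0, 14): d=(-6,-4) top-left  bias=+0
  edge (0, 14)→(10, 12): d=(10,-2) top-left  bias=+0
  edge (10, 12)→(6, 18): d=(-4,6) right/bottom  bias=-1
    (2,6)@(5, 13): e=[26,0,26] → X  [on edge]
    (3,6)@(7, 13): e=[34,4,14] → X
    (4,6)@(9, 13): e=[42,8,2] → X
    (5,6)@(11, 13): e=[50,12,-10] → .
    (1,7)@(3, 15): e=[6,16,30] → X
    (4,7)@(9, 15): e=[30,28,-6] → .
    (1,8)@(3, 17): e=[-6,36,22] → .
    (2,8)@(5, 17): e=[2,40,10] → X
    (3,8)@(7, 17): e=[10,44,-2] → .
    (2,9)@(5, 19): e=[-10,60,2] → .
  covered (7 px):
    . . . . . . .
    . . . . . . .
    . . . . . . .
    . . . . . . .
    . . . . . . .
    . . . . . . .
    . . X X X . .
    . X X X . . .
    . . X . . . .
    . . . . . . .

Final: 40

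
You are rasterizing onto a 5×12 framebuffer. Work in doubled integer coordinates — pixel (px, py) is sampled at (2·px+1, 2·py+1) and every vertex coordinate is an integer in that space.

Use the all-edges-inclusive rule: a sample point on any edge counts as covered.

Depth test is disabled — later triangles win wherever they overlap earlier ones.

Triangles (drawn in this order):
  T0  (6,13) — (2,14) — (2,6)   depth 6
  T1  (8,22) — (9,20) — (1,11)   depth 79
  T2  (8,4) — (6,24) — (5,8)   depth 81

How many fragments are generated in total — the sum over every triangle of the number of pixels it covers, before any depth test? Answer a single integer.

T0:
  2·area = 32
  edge (6, 13)→(2, 14): d=(-4,1) inclusive
  edge (2, 14)→(2, 6): d=(0,-8) inclusive
  edge (2, 6)→(6, 13): d=(4,7) inclusive
    (1,4)@(3, 9): e=[19,8,5] → █
    (2,4)@(5, 9): e=[17,24,-9] → ·
    (1,5)@(3, 11): e=[11,8,13] → █
    (2,5)@(5, 11): e=[9,24,-1] → ·
    (1,6)@(3, 13): e=[3,8,21] → █
    (2,6)@(5, 13): e=[1,24,7] → █
    (3,6)@(7, 13): e=[-1,40,-7] → ·
    (1,7)@(3, 15): e=[-5,8,29] → ·
    (2,7)@(5, 15): e=[-7,24,15] → ·
  covered (4 px):
    · · · · ·
    · · · · ·
    · · · · ·
    · · · · ·
    · █ · · ·
    · █ · · ·
    · █ █ · ·
    · · · · ·
    · · · · ·
    · · · · ·
    · · · · ·
    · · · · ·
T1:
  2·area = 25  (B↔C swapped to make it positive)
  edge (8, 22)→(1, 11): d=(-7,-11) inclusive
  edge (1, 11)→(9, 20): d=(8,9) inclusive
  edge (9, 20)→(8, 22): d=(-1,2) inclusive
    (0,5)@(1, 11): e=[0,0,25] → █  [on edge]
    (1,5)@(3, 11): e=[22,-18,21] → ·
    (0,6)@(1, 13): e=[-14,16,23] → ·
    (2,8)@(5, 17): e=[2,12,11] → █
    (3,8)@(7, 17): e=[24,-6,7] → ·
    (2,9)@(5, 19): e=[-12,28,9] → ·
    (3,9)@(7, 19): e=[10,10,5] → █
    (4,9)@(9, 19): e=[32,-8,1] → ·
    (3,10)@(7, 21): e=[-4,26,3] → ·
  covered (3 px):
    · · · · ·
    · · · · ·
    · · · · ·
    · · · · ·
    · · · · ·
    █ · · · ·
    · · · · ·
    · · · · ·
    · · █ · ·
    · · · █ ·
    · · · · ·
    · · · · ·
T2:
  2·area = 52
  edge (8, 4)→(6, 24): d=(-2,20) inclusive
  edge (6, 24)→(5, 8): d=(-1,-16) inclusive
  edge (5, 8)→(8, 4): d=(3,-4) inclusive
    (3,3)@(7, 7): e=[14,33,5] → █
    (4,3)@(9, 7): e=[-26,65,13] → ·
    (3,4)@(7, 9): e=[10,31,11] → █
    (4,4)@(9, 9): e=[-30,63,19] → ·
    (3,5)@(7, 11): e=[6,29,17] → █
    (4,5)@(9, 11): e=[-34,61,25] → ·
    (3,6)@(7, 13): e=[2,27,23] → █
    (4,6)@(9, 13): e=[-38,59,31] → ·
    (3,7)@(7, 15): e=[-2,25,29] → ·
  covered (4 px):
    · · · · ·
    · · · · ·
    · · · · ·
    · · · █ ·
    · · · █ ·
    · · · █ ·
    · · · █ ·
    · · · · ·
    · · · · ·
    · · · · ·
    · · · · ·
    · · · · ·

Answer: 11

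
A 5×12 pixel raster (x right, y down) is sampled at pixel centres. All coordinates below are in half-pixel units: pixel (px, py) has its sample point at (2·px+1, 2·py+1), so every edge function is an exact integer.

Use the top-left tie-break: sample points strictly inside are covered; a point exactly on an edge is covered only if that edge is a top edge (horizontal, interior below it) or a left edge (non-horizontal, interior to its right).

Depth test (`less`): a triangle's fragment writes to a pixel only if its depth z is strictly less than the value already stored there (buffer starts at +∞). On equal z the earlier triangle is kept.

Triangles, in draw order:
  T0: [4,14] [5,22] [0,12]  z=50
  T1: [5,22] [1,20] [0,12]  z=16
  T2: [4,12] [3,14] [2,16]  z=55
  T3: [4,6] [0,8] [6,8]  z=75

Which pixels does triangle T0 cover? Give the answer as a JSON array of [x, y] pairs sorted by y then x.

T0:
  2·area = 30
  edge (4, 14)→(5, 22): d=(1,8) right/bottom  bias=-1
  edge (5, 22)→(0, 12): d=(-5,-10) top-left  bias=+0
  edge (0, 12)→(4, 14): d=(4,2) right/bottom  bias=-1
    (0,6)@(1, 13): e=[23,5,2] → X
    (1,6)@(3, 13): e=[7,25,-2] → .
    (0,7)@(1, 15): e=[25,-5,10] → .
    (1,7)@(3, 15): e=[9,15,6] → X
    (2,7)@(5, 15): e=[-7,35,2] → .
    (1,8)@(3, 17): e=[11,5,14] → X
    (2,8)@(5, 17): e=[-5,25,10] → .
    (1,9)@(3, 19): e=[13,-5,22] → .
  covered (3 px):
    . . . . .
    . . . . .
    . . . . .
    . . . . .
    . . . . .
    . . . . .
    X . . . .
    . X . . .
    . X . . .
    . . . . .
    . . . . .
    . . . . .
T1:
  2·area = 30
  edge (5, 22)→(1, 20): d=(-4,-2) top-left  bias=+0
  edge (1, 20)→(0, 12): d=(-1,-8) top-left  bias=+0
  edge (0, 12)→(5, 22): d=(5,10) right/bottom  bias=-1
    (0,7)@(1, 15): e=[20,5,5] → X
    (1,7)@(3, 15): e=[24,21,-15] → .
    (0,8)@(1, 17): e=[12,3,15] → X
    (1,8)@(3, 17): e=[16,19,-5] → .
    (0,9)@(1, 19): e=[4,1,25] → X
    (1,9)@(3, 19): e=[8,17,5] → X
    (2,9)@(5, 19): e=[12,33,-15] → .
    (0,10)@(1, 21): e=[-4,-1,35] → .
    (1,10)@(3, 21): e=[0,15,15] → X  [on edge]
    (2,10)@(5, 21): e=[4,31,-5] → .
    (1,11)@(3, 23): e=[-8,13,25] → .
    (3,11)@(7, 23): e=[0,45,-15] → .  [on edge]
  covered (5 px):
    . . . . .
    . . . . .
    . . . . .
    . . . . .
    . . . . .
    . . . . .
    . . . . .
    X . . . .
    X . . . .
    X X . . .
    . X . . .
    . . . . .
T2:
  degenerate (2·area = 0) — covers nothing
T3:
  2·area = 12  (B↔C swapped to make it positive)
  edge (4, 6)→(6, 8): d=(2,2) right/bottom  bias=-1
  edge (6, 8)→(0, 8): d=(-6,0) right/bottom  bias=-1
  edge (0, 8)→(4, 6): d=(4,-2) top-left  bias=+0
    (0,1)@(1, 3): e=[0,30,-18] → .  [on edge]
    (1,2)@(3, 5): e=[0,18,-6] → .  [on edge]
    (1,3)@(3, 7): e=[4,6,2] → X
    (2,3)@(5, 7): e=[0,6,6] → .  [on edge]
    (1,4)@(3, 9): e=[8,-6,10] → .
    (3,4)@(7, 9): e=[0,-6,18] → .  [on edge]
    (4,5)@(9, 11): e=[0,-18,30] → .  [on edge]
  covered (1 px):
    . . . . .
    . . . . .
    . . . . .
    . X . . .
    . . . . .
    . . . . .
    . . . . .
    . . . . .
    . . . . .
    . . . . .
    . . . . .
    . . . . .

Result: [[0,6],[1,7],[1,8]]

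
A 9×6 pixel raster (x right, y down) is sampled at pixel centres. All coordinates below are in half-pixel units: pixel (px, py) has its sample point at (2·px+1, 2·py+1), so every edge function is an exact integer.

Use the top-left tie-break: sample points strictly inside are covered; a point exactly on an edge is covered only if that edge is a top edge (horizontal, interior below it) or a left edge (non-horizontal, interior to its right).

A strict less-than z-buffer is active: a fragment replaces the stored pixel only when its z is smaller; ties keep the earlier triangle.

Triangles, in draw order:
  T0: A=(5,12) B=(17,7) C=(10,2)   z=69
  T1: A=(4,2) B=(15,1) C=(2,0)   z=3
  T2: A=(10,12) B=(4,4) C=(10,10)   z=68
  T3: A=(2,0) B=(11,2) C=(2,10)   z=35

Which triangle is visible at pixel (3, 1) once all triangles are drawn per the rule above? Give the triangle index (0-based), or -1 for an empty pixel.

T0:
  2·area = 95  (B↔C swapped to make it positive)
  edge (5, 12)→(10, 2): d=(5,-10) top-left  bias=+0
  edge (10, 2)→(17, 7): d=(7,5) right/bottom  bias=-1
  edge (17, 7)→(5, 12): d=(-12,5) right/bottom  bias=-1
    (5,1)@(11, 3): e=[15,2,78] → #
    (6,1)@(13, 3): e=[35,-8,68] → ·
    (4,2)@(9, 5): e=[5,26,64] → #
    (6,2)@(13, 5): e=[45,6,44] → #
    (7,2)@(15, 5): e=[65,-4,34] → ·
    (4,3)@(9, 7): e=[15,40,40] → #
    (7,3)@(15, 7): e=[75,10,10] → #
    (8,3)@(17, 7): e=[95,0,0] → ·  [on edge]
    (3,4)@(7, 9): e=[5,64,26] → #
    (6,4)@(13, 9): e=[65,34,-4] → ·
    (7,4)@(15, 9): e=[85,24,-14] → ·
    (3,5)@(7, 11): e=[15,78,2] → #
  covered (12 px):
    · · · · · · · · ·
    · · · · · # · · ·
    · · · · # # # · ·
    · · · · # # # # ·
    · · · # # # · · ·
    · · · # · · · · ·
T1:
  2·area = 24  (B↔C swapped to make it positive)
  edge (4, 2)→(2, 0): d=(-2,-2) top-left  bias=+0
  edge (2, 0)→(15, 1): d=(13,1) right/bottom  bias=-1
  edge (15, 1)→(4, 2): d=(-11,1) right/bottom  bias=-1
    (1,0)@(3, 1): e=[0,12,12] → #  [on edge]
    (2,0)@(5, 1): e=[4,10,10] → #
    (3,0)@(7, 1): e=[8,8,8] → #
    (4,0)@(9, 1): e=[12,6,6] → #
    (5,0)@(11, 1): e=[16,4,4] → #
    (6,0)@(13, 1): e=[20,2,2] → #
    (7,0)@(15, 1): e=[24,0,0] → ·  [on edge]
    (1,1)@(3, 3): e=[-4,38,-10] → ·
    (2,1)@(5, 3): e=[0,36,-12] → ·  [on edge]
    (3,1)@(7, 3): e=[4,34,-14] → ·
    (4,1)@(9, 3): e=[8,32,-16] → ·
    (5,1)@(11, 3): e=[12,30,-18] → ·
    (3,2)@(7, 5): e=[0,60,-36] → ·  [on edge]
    (4,3)@(9, 7): e=[0,84,-60] → ·  [on edge]
    (5,4)@(11, 9): e=[0,108,-84] → ·  [on edge]
    (6,5)@(13, 11): e=[0,132,-108] → ·  [on edge]
  covered (6 px):
    · # # # # # # · ·
    · · · · · · · · ·
    · · · · · · · · ·
    · · · · · · · · ·
    · · · · · · · · ·
    · · · · · · · · ·
T2:
  2·area = 12
  edge (10, 12)→(4, 4): d=(-6,-8) top-left  bias=+0
  edge (4, 4)→(10, 10): d=(6,6) right/bottom  bias=-1
  edge (10, 10)→(10, 12): d=(0,2) right/bottom  bias=-1
    (0,0)@(1, 1): e=[-6,0,18] → ·  [on edge]
    (1,1)@(3, 3): e=[-2,0,14] → ·  [on edge]
    (2,2)@(5, 5): e=[2,0,10] → ·  [on edge]
    (3,3)@(7, 7): e=[6,0,6] → ·  [on edge]
    (4,4)@(9, 9): e=[10,0,2] → ·  [on edge]
    (5,5)@(11, 11): e=[14,0,-2] → ·  [on edge]
  covered (0 px):
    · · · · · · · · ·
    · · · · · · · · ·
    · · · · · · · · ·
    · · · · · · · · ·
    · · · · · · · · ·
    · · · · · · · · ·
T3:
  2·area = 90
  edge (2, 0)→(11, 2): d=(9,2) right/bottom  bias=-1
  edge (11, 2)→(2, 10): d=(-9,8) right/bottom  bias=-1
  edge (2, 10)→(2, 0): d=(0,-10) top-left  bias=+0
    (1,0)@(3, 1): e=[7,73,10] → #
    (2,0)@(5, 1): e=[3,57,30] → #
    (3,0)@(7, 1): e=[-1,41,50] → ·
    (1,1)@(3, 3): e=[25,55,10] → #
    (3,1)@(7, 3): e=[17,23,50] → #
    (4,1)@(9, 3): e=[13,7,70] → #
    (5,1)@(11, 3): e=[9,-9,90] → ·
    (1,2)@(3, 5): e=[43,37,10] → #
    (4,2)@(9, 5): e=[31,-11,70] → ·
    (1,3)@(3, 7): e=[61,19,10] → #
    (3,3)@(7, 7): e=[53,-13,50] → ·
    (1,4)@(3, 9): e=[79,1,10] → #
  covered (12 px):
    · # # · · · · · ·
    · # # # # · · · ·
    · # # # · · · · ·
    · # # · · · · · ·
    · # · · · · · · ·
    · · · · · · · · ·

Z-buffer (winner per pixel, '.' = empty):
  . 1 1 1 1 1 1 . .
  . 3 3 3 3 0 . . .
  . 3 3 3 0 0 0 . .
  . 3 3 . 0 0 0 0 .
  . 3 . 0 0 0 . . .
  . . . 0 . . . . .

Answer: 3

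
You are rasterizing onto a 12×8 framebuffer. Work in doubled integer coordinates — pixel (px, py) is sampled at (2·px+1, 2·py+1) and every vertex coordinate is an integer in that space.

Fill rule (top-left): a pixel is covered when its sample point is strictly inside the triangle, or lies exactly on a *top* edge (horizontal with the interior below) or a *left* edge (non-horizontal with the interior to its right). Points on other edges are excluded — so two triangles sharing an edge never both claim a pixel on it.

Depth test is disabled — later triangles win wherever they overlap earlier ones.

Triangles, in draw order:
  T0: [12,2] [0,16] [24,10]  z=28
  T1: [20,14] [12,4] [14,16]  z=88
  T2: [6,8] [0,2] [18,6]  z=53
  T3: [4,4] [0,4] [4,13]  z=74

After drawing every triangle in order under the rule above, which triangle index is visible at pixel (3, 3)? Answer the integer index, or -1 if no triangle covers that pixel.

T0:
  2·area = 264  (B↔C swapped to make it positive)
  edge (12, 2)→(24, 10): d=(12,8) right/bottom  bias=-1
  edge (24, 10)→(0, 16): d=(-24,6) right/bottom  bias=-1
  edge (0, 16)→(12, 2): d=(12,-14) top-left  bias=+0
    (6,1)@(13, 3): e=[4,234,26] → X
    (7,1)@(15, 3): e=[-12,222,54] → .
    (5,2)@(11, 5): e=[44,198,22] → X
    (7,2)@(15, 5): e=[12,174,78] → X
    (8,2)@(17, 5): e=[-4,162,106] → .
    (4,3)@(9, 7): e=[84,162,18] → X
    (8,3)@(17, 7): e=[20,114,130] → X
    (9,3)@(19, 7): e=[4,102,158] → X
    (10,3)@(21, 7): e=[-12,90,186] → .
    (3,4)@(7, 9): e=[124,126,14] → X
    (10,4)@(21, 9): e=[12,42,210] → X
    (11,4)@(23, 9): e=[-4,30,238] → .
  covered (33 px):
    . . . . . . . . . . . .
    . . . . . . X . . . . .
    . . . . . X X X . . . .
    . . . . X X X X X X . .
    . . . X X X X X X X X .
    . . X X X X X X X X . .
    . X X X X X . . . . . .
    X X . . . . . . . . . .
T1:
  2·area = 76  (B↔C swapped to make it positive)
  edge (20, 14)→(14, 16): d=(-6,2) right/bottom  bias=-1
  edge (14, 16)→(12, 4): d=(-2,-12) top-left  bias=+0
  edge (12, 4)→(20, 14): d=(8,10) right/bottom  bias=-1
    (6,3)@(13, 7): e=[56,6,14] → X
    (7,3)@(15, 7): e=[52,30,-6] → .
    (6,4)@(13, 9): e=[44,2,30] → X
    (7,4)@(15, 9): e=[40,26,10] → X
    (8,4)@(17, 9): e=[36,50,-10] → .
    (6,5)@(13, 11): e=[32,-2,46] → .
    (7,5)@(15, 11): e=[28,22,26] → X
    (8,5)@(17, 11): e=[24,46,6] → X
    (9,5)@(19, 11): e=[20,70,-14] → .
    (7,6)@(15, 13): e=[16,18,42] → X
    (9,6)@(19, 13): e=[8,66,2] → X
    (10,6)@(21, 13): e=[4,90,-18] → .
    (11,6)@(23, 13): e=[0,114,-38] → .  [on edge]
    (8,7)@(17, 15): e=[0,38,38] → .  [on edge]
  covered (9 px):
    . . . . . . . . . . . .
    . . . . . . . . . . . .
    . . . . . . . . . . . .
    . . . . . . X . . . . .
    . . . . . . X X . . . .
    . . . . . . . X X . . .
    . . . . . . . X X X . .
    . . . . . . . X . . . .
T2:
  2·area = 84
  edge (6, 8)→(0, 2): d=(-6,-6) top-left  bias=+0
  edge (0, 2)→(18, 6): d=(18,4) right/bottom  bias=-1
  edge (18, 6)→(6, 8): d=(-12,2) right/bottom  bias=-1
    (0,1)@(1, 3): e=[0,14,70] → X  [on edge]
    (1,1)@(3, 3): e=[12,6,66] → X
    (2,1)@(5, 3): e=[24,-2,62] → .
    (0,2)@(1, 5): e=[-12,50,46] → .
    (1,2)@(3, 5): e=[0,42,42] → X  [on edge]
    (2,2)@(5, 5): e=[12,34,38] → X
    (3,2)@(7, 5): e=[24,26,34] → X
    (4,2)@(9, 5): e=[36,18,30] → X
    (5,2)@(11, 5): e=[48,10,26] → X
    (6,2)@(13, 5): e=[60,2,22] → X
    (7,2)@(15, 5): e=[72,-6,18] → .
    (1,3)@(3, 7): e=[-12,78,18] → .
    (2,3)@(5, 7): e=[0,70,14] → X  [on edge]
    (3,4)@(7, 9): e=[0,98,-14] → .  [on edge]
    (4,5)@(9, 11): e=[0,126,-42] → .  [on edge]
    (5,6)@(11, 13): e=[0,154,-70] → .  [on edge]
    (6,7)@(13, 15): e=[0,182,-98] → .  [on edge]
  covered (12 px):
    . . . . . . . . . . . .
    X X . . . . . . . . . .
    . X X X X X X . . . . .
    . . X X X X . . . . . .
    . . . . . . . . . . . .
    . . . . . . . . . . . .
    . . . . . . . . . . . .
    . . . . . . . . . . . .
T3:
  2·area = 36  (B↔C swapped to make it positive)
  edge (4, 4)→(4, 13): d=(0,9) right/bottom  bias=-1
  edge (4, 13)→(0, 4): d=(-4,-9) top-left  bias=+0
  edge (0, 4)→(4, 4): d=(4,0) top-left  bias=+0
    (0,2)@(1, 5): e=[27,5,4] → X
    (1,2)@(3, 5): e=[9,23,4] → X
    (2,2)@(5, 5): e=[-9,41,4] → .
    (0,3)@(1, 7): e=[27,-3,12] → .
    (1,3)@(3, 7): e=[9,15,12] → X
    (2,3)@(5, 7): e=[-9,33,12] → .
    (1,4)@(3, 9): e=[9,7,20] → X
    (2,4)@(5, 9): e=[-9,25,20] → .
    (1,5)@(3, 11): e=[9,-1,28] → .
  covered (4 px):
    . . . . . . . . . . . .
    . . . . . . . . . . . .
    X X . . . . . . . . . .
    . X . . . . . . . . . .
    . X . . . . . . . . . .
    . . . . . . . . . . . .
    . . . . . . . . . . . .
    . . . . . . . . . . . .

Z-buffer (winner per pixel, '.' = empty):
  . . . . . . . . . . . .
  2 2 . . . . 0 . . . . .
  3 3 2 2 2 2 2 0 . . . .
  . 3 2 2 2 2 1 0 0 0 . .
  . 3 . 0 0 0 1 1 0 0 0 .
  . . 0 0 0 0 0 1 1 0 . .
  . 0 0 0 0 0 . 1 1 1 . .
  0 0 . . . . . 1 . . . .

Answer: 2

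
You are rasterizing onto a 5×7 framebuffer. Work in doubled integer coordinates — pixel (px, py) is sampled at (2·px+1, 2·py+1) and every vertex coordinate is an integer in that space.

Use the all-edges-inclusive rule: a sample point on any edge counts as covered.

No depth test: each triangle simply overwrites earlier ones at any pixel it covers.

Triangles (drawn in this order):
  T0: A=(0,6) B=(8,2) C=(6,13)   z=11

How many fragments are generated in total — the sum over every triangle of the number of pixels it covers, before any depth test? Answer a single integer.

T0:
  2·area = 80
  edge (0, 6)→(8, 2): d=(8,-4) inclusive
  edge (8, 2)→(6, 13): d=(-2,11) inclusive
  edge (6, 13)→(0, 6): d=(-6,-7) inclusive
    (3,1)@(7, 3): e=[4,9,67] → #
    (4,1)@(9, 3): e=[12,-13,81] → ·
    (1,2)@(3, 5): e=[4,49,27] → #
    (2,2)@(5, 5): e=[12,27,41] → #
    (4,2)@(9, 5): e=[28,-17,69] → ·
    (0,3)@(1, 7): e=[12,67,1] → #
    (4,3)@(9, 7): e=[44,-21,57] → ·
    (0,4)@(1, 9): e=[28,63,-11] → ·
    (1,4)@(3, 9): e=[36,41,3] → #
    (3,4)@(7, 9): e=[52,-3,31] → ·
    (1,5)@(3, 11): e=[52,37,-9] → ·
    (2,5)@(5, 11): e=[60,15,5] → #
  covered (11 px):
    · · · · ·
    · · · # ·
    · # # # ·
    # # # # ·
    · # # · ·
    · · # · ·
    · · · · ·

Final: 11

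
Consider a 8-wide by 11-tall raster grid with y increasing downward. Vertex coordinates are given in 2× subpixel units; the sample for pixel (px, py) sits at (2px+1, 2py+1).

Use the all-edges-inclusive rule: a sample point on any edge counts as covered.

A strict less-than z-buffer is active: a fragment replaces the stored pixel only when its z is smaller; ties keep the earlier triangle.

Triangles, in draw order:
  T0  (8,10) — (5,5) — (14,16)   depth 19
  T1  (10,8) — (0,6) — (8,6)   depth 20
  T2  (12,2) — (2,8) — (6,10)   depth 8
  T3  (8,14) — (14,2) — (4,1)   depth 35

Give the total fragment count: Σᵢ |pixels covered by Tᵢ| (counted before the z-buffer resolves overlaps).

T0:
  2·area = 12
  edge (8, 10)→(5, 5): d=(-3,-5) inclusive
  edge (5, 5)→(14, 16): d=(9,11) inclusive
  edge (14, 16)→(8, 10): d=(-6,-6) inclusive
    (0,1)@(1, 3): e=[-14,26,0] → ·  [on edge]
    (1,2)@(3, 5): e=[-10,22,0] → ·  [on edge]
    (2,2)@(5, 5): e=[0,0,12] → █  [on edge]
    (3,2)@(7, 5): e=[10,-22,24] → ·
    (2,3)@(5, 7): e=[-6,18,0] → ·  [on edge]
    (3,4)@(7, 9): e=[-2,14,0] → ·  [on edge]
    (4,5)@(9, 11): e=[2,10,0] → █  [on edge]
    (5,5)@(11, 11): e=[12,-12,12] → ·
    (4,6)@(9, 13): e=[-4,28,-12] → ·
    (5,6)@(11, 13): e=[6,6,0] → █  [on edge]
    (6,6)@(13, 13): e=[16,-16,12] → ·
    (5,7)@(11, 15): e=[0,24,-12] → ·  [on edge]
    (6,7)@(13, 15): e=[10,2,0] → █  [on edge]
    (7,8)@(15, 17): e=[14,-2,0] → ·  [on edge]
  covered (4 px):
    · · · · · · · ·
    · · · · · · · ·
    · · █ · · · · ·
    · · · · · · · ·
    · · · · · · · ·
    · · · · █ · · ·
    · · · · · █ · ·
    · · · · · · █ ·
    · · · · · · · ·
    · · · · · · · ·
    · · · · · · · ·
T1:
  2·area = 16
  edge (10, 8)→(0, 6): d=(-10,-2) inclusive
  edge (0, 6)→(8, 6): d=(8,0) inclusive
  edge (8, 6)→(10, 8): d=(2,2) inclusive
    (1,0)@(3, 1): e=[56,-40,0] → ·  [on edge]
    (2,1)@(5, 3): e=[40,-24,0] → ·  [on edge]
    (3,2)@(7, 5): e=[24,-8,0] → ·  [on edge]
    (2,3)@(5, 7): e=[0,8,8] → █  [on edge]
    (3,3)@(7, 7): e=[4,8,4] → █
    (4,3)@(9, 7): e=[8,8,0] → █  [on edge]
    (5,3)@(11, 7): e=[12,8,-4] → ·
    (2,4)@(5, 9): e=[-20,24,12] → ·
    (3,4)@(7, 9): e=[-16,24,8] → ·
    (4,4)@(9, 9): e=[-12,24,4] → ·
    (5,4)@(11, 9): e=[-8,24,0] → ·  [on edge]
    (7,4)@(15, 9): e=[0,24,-8] → ·  [on edge]
    (6,5)@(13, 11): e=[-24,40,0] → ·  [on edge]
    (7,6)@(15, 13): e=[-40,56,0] → ·  [on edge]
  covered (3 px):
    · · · · · · · ·
    · · · · · · · ·
    · · · · · · · ·
    · · █ █ █ · · ·
    · · · · · · · ·
    · · · · · · · ·
    · · · · · · · ·
    · · · · · · · ·
    · · · · · · · ·
    · · · · · · · ·
    · · · · · · · ·
T2:
  2·area = 44  (B↔C swapped to make it positive)
  edge (12, 2)→(6, 10): d=(-6,8) inclusive
  edge (6, 10)→(2, 8): d=(-4,-2) inclusive
  edge (2, 8)→(12, 2): d=(10,-6) inclusive
    (5,1)@(11, 3): e=[2,38,4] → █
    (6,1)@(13, 3): e=[-14,42,16] → ·
    (3,2)@(7, 5): e=[22,22,0] → █  [on edge]
    (4,2)@(9, 5): e=[6,26,12] → █
    (5,2)@(11, 5): e=[-10,30,24] → ·
    (2,3)@(5, 7): e=[26,10,8] → █
    (4,3)@(9, 7): e=[-6,18,32] → ·
    (2,4)@(5, 9): e=[14,2,28] → █
    (3,4)@(7, 9): e=[-2,6,40] → ·
    (2,5)@(5, 11): e=[2,-6,48] → ·
  covered (6 px):
    · · · · · · · ·
    · · · · · █ · ·
    · · · █ █ · · ·
    · · █ █ · · · ·
    · · █ · · · · ·
    · · · · · · · ·
    · · · · · · · ·
    · · · · · · · ·
    · · · · · · · ·
    · · · · · · · ·
    · · · · · · · ·
T3:
  2·area = 126  (B↔C swapped to make it positive)
  edge (8, 14)→(4, 1): d=(-4,-13) inclusive
  edge (4, 1)→(14, 2): d=(10,1) inclusive
  edge (14, 2)→(8, 14): d=(-6,12) inclusive
    (2,1)@(5, 3): e=[5,19,102] → █
    (3,1)@(7, 3): e=[31,17,78] → █
    (4,1)@(9, 3): e=[57,15,54] → █
    (5,1)@(11, 3): e=[83,13,30] → █
    (6,1)@(13, 3): e=[109,11,6] → █
    (7,1)@(15, 3): e=[135,9,-18] → ·
    (2,2)@(5, 5): e=[-3,39,90] → ·
    (3,2)@(7, 5): e=[23,37,66] → █
    (6,2)@(13, 5): e=[101,31,-6] → ·
    (3,3)@(7, 7): e=[15,57,54] → █
    (6,3)@(13, 7): e=[93,51,-18] → ·
    (3,4)@(7, 9): e=[7,77,42] → █
  covered (14 px):
    · · · · · · · ·
    · · █ █ █ █ █ ·
    · · · █ █ █ · ·
    · · · █ █ █ · ·
    · · · █ █ · · ·
    · · · · █ · · ·
    · · · · · · · ·
    · · · · · · · ·
    · · · · · · · ·
    · · · · · · · ·
    · · · · · · · ·

Result: 27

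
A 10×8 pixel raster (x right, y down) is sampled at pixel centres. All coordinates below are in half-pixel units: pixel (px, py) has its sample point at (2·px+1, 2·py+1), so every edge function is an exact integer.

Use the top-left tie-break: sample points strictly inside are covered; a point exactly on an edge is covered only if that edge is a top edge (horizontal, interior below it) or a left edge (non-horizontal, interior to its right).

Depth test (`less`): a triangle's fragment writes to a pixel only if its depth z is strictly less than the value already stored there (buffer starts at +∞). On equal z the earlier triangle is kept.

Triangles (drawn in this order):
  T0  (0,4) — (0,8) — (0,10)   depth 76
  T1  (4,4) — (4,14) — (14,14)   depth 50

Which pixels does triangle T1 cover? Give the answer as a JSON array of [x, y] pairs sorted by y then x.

T0:
  degenerate (2·area = 0) — covers nothing
T1:
  2·area = 100  (B↔C swapped to make it positive)
  edge (4, 4)→(14, 14): d=(10,10) right/bottom  bias=-1
  edge (14, 14)→(4, 14): d=(-10,0) right/bottom  bias=-1
  edge (4, 14)→(4, 4): d=(0,-10) top-left  bias=+0
    (0,0)@(1, 1): e=[0,130,-30] → ·  [on edge]
    (1,1)@(3, 3): e=[0,110,-10] → ·  [on edge]
    (2,2)@(5, 5): e=[0,90,10] → ·  [on edge]
    (2,3)@(5, 7): e=[20,70,10] → █
    (3,3)@(7, 7): e=[0,70,30] → ·  [on edge]
    (2,4)@(5, 9): e=[40,50,10] → █
    (3,4)@(7, 9): e=[20,50,30] → █
    (4,4)@(9, 9): e=[0,50,50] → ·  [on edge]
    (2,5)@(5, 11): e=[60,30,10] → █
    (4,5)@(9, 11): e=[20,30,50] → █
    (5,5)@(11, 11): e=[0,30,70] → ·  [on edge]
    (2,6)@(5, 13): e=[80,10,10] → █
    (6,6)@(13, 13): e=[0,10,90] → ·  [on edge]
    (7,7)@(15, 15): e=[0,-10,110] → ·  [on edge]
  covered (10 px):
    · · · · · · · · · ·
    · · · · · · · · · ·
    · · · · · · · · · ·
    · · █ · · · · · · ·
    · · █ █ · · · · · ·
    · · █ █ █ · · · · ·
    · · █ █ █ █ · · · ·
    · · · · · · · · · ·

Answer: [[2,3],[2,4],[3,4],[2,5],[3,5],[4,5],[2,6],[3,6],[4,6],[5,6]]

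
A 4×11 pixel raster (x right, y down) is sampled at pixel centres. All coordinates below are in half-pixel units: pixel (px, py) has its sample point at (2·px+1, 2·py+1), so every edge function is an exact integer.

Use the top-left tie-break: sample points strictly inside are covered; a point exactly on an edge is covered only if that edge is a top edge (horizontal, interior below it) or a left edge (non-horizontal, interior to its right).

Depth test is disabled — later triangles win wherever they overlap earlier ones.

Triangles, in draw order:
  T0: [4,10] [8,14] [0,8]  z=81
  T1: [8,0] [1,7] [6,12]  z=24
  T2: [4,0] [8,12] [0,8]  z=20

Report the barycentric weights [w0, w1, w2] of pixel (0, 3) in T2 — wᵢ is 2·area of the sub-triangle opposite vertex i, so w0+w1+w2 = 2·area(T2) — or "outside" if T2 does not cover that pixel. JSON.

T0:
  2·area = 8
  edge (4, 10)→(8, 14): d=(4,4) right/bottom  bias=-1
  edge (8, 14)→(0, 8): d=(-8,-6) top-left  bias=+0
  edge (0, 8)→(4, 10): d=(4,2) right/bottom  bias=-1
    (0,3)@(1, 7): e=[0,14,-6] → ·  [on edge]
    (1,4)@(3, 9): e=[0,10,-2] → ·  [on edge]
    (2,5)@(5, 11): e=[0,6,2] → ·  [on edge]
    (3,6)@(7, 13): e=[0,2,6] → ·  [on edge]
  covered (0 px):
    · · · ·
    · · · ·
    · · · ·
    · · · ·
    · · · ·
    · · · ·
    · · · ·
    · · · ·
    · · · ·
    · · · ·
    · · · ·
T1:
  2·area = 70  (B↔C swapped to make it positive)
  edge (8, 0)→(6, 12): d=(-2,12) right/bottom  bias=-1
  edge (6, 12)→(1, 7): d=(-5,-5) top-left  bias=+0
  edge (1, 7)→(8, 0): d=(7,-7) top-left  bias=+0
    (3,0)@(7, 1): e=[10,60,0] → █  [on edge]
    (2,1)@(5, 3): e=[30,40,0] → █  [on edge]
    (1,2)@(3, 5): e=[50,20,0] → █  [on edge]
    (0,3)@(1, 7): e=[70,0,0] → █  [on edge]
    (3,3)@(7, 7): e=[-2,30,42] → ·
    (0,4)@(1, 9): e=[66,-10,14] → ·
    (1,4)@(3, 9): e=[42,0,28] → █  [on edge]
    (3,4)@(7, 9): e=[-6,20,56] → ·
    (1,5)@(3, 11): e=[38,-10,42] → ·
    (2,5)@(5, 11): e=[14,0,56] → █  [on edge]
    (3,5)@(7, 11): e=[-10,10,70] → ·
    (2,6)@(5, 13): e=[10,-10,70] → ·
    (3,6)@(7, 13): e=[-14,0,84] → ·  [on edge]
  covered (12 px):
    · · · █
    · · █ █
    · █ █ █
    █ █ █ ·
    · █ █ ·
    · · █ ·
    · · · ·
    · · · ·
    · · · ·
    · · · ·
    · · · ·
T2:
  2·area = 80
  edge (4, 0)→(8, 12): d=(4,12) right/bottom  bias=-1
  edge (8, 12)→(0, 8): d=(-8,-4) top-left  bias=+0
  edge (0, 8)→(4, 0): d=(4,-8) top-left  bias=+0
    (1,1)@(3, 3): e=[24,52,4] → █
    (2,1)@(5, 3): e=[0,60,20] → ·  [on edge]
    (1,2)@(3, 5): e=[32,36,12] → █
    (2,2)@(5, 5): e=[8,44,28] → █
    (3,2)@(7, 5): e=[-16,52,44] → ·
    (0,3)@(1, 7): e=[64,12,4] → █
    (3,3)@(7, 7): e=[-8,36,52] → ·
    (0,4)@(1, 9): e=[72,-4,12] → ·
    (1,4)@(3, 9): e=[48,4,28] → █
    (3,4)@(7, 9): e=[0,20,60] → ·  [on edge]
    (1,5)@(3, 11): e=[56,-12,36] → ·
    (2,5)@(5, 11): e=[32,-4,52] → ·
  covered (9 px):
    · · · ·
    · █ · ·
    · █ █ ·
    █ █ █ ·
    · █ █ ·
    · · · █
    · · · ·
    · · · ·
    · · · ·
    · · · ·
    · · · ·

Answer: [12,4,64]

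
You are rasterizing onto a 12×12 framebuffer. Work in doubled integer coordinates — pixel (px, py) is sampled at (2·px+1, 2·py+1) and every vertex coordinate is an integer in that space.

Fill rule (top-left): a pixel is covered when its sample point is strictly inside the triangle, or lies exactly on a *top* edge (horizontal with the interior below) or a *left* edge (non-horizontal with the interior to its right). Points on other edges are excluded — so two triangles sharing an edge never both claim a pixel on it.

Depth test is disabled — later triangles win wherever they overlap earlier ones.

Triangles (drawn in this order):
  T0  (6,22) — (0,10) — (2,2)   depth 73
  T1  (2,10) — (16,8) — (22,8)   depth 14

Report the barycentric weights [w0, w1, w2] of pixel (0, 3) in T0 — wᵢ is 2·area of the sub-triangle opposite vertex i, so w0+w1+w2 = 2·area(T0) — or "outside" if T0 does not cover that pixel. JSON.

T0:
  2·area = 72
  edge (6, 22)→(0, 10): d=(-6,-12) top-left  bias=+0
  edge (0, 10)→(2, 2): d=(2,-8) top-left  bias=+0
  edge (2, 2)→(6, 22): d=(4,20) right/bottom  bias=-1
    (0,3)@(1, 7): e=[30,2,40] → █
    (1,3)@(3, 7): e=[54,18,0] → ·  [on edge]
    (0,4)@(1, 9): e=[18,6,48] → █
    (1,4)@(3, 9): e=[42,22,8] → █
    (2,4)@(5, 9): e=[66,38,-32] → ·
    (0,5)@(1, 11): e=[6,10,56] → █
    (2,5)@(5, 11): e=[54,42,-24] → ·
    (0,6)@(1, 13): e=[-6,14,64] → ·
    (1,6)@(3, 13): e=[18,30,24] → █
    (2,6)@(5, 13): e=[42,46,-16] → ·
    (1,7)@(3, 15): e=[6,34,32] → █
    (2,7)@(5, 15): e=[30,50,-8] → ·
    (2,8)@(5, 17): e=[18,54,0] → ·  [on edge]
  covered (8 px):
    · · · · · · · · · · · ·
    · · · · · · · · · · · ·
    · · · · · · · · · · · ·
    █ · · · · · · · · · · ·
    █ █ · · · · · · · · · ·
    █ █ · · · · · · · · · ·
    · █ · · · · · · · · · ·
    · █ · · · · · · · · · ·
    · · · · · · · · · · · ·
    · · █ · · · · · · · · ·
    · · · · · · · · · · · ·
    · · · · · · · · · · · ·
T1:
  2·area = 12
  edge (2, 10)→(16, 8): d=(14,-2) top-left  bias=+0
  edge (16, 8)→(22, 8): d=(6,0) top-left  bias=+0
  edge (22, 8)→(2, 10): d=(-20,2) right/bottom  bias=-1
    (11,3)@(23, 7): e=[0,-6,18] → ·  [on edge]
    (4,4)@(9, 9): e=[0,6,6] → █  [on edge]
    (5,4)@(11, 9): e=[4,6,2] → █
    (6,4)@(13, 9): e=[8,6,-2] → ·
    (4,5)@(9, 11): e=[28,18,-34] → ·
    (5,5)@(11, 11): e=[32,18,-38] → ·
  covered (2 px):
    · · · · · · · · · · · ·
    · · · · · · · · · · · ·
    · · · · · · · · · · · ·
    · · · · · · · · · · · ·
    · · · · █ █ · · · · · ·
    · · · · · · · · · · · ·
    · · · · · · · · · · · ·
    · · · · · · · · · · · ·
    · · · · · · · · · · · ·
    · · · · · · · · · · · ·
    · · · · · · · · · · · ·
    · · · · · · · · · · · ·

Final: [2,40,30]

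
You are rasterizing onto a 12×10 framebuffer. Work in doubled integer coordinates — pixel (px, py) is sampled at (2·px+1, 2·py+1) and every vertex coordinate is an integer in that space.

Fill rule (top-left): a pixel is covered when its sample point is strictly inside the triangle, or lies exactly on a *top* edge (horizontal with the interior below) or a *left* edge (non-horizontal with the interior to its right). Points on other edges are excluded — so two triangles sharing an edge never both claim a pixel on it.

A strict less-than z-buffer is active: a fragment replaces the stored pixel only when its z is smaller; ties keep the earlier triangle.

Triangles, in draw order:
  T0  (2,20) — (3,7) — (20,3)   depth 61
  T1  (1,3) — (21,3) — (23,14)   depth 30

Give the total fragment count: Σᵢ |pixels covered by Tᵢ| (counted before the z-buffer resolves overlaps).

T0:
  2·area = 217
  edge (2, 20)→(3, 7): d=(1,-13) top-left  bias=+0
  edge (3, 7)→(20, 3): d=(17,-4) top-left  bias=+0
  edge (20, 3)→(2, 20): d=(-18,17) right/bottom  bias=-1
    (6,2)@(13, 5): e=[128,6,83] → X
    (7,2)@(15, 5): e=[154,14,49] → X
    (8,2)@(17, 5): e=[180,22,15] → X
    (9,2)@(19, 5): e=[206,30,-19] → .
    (1,3)@(3, 7): e=[0,0,217] → X  [on edge]
    (2,3)@(5, 7): e=[26,8,183] → X
    (3,3)@(7, 7): e=[52,16,149] → X
    (4,3)@(9, 7): e=[78,24,115] → X
    (5,3)@(11, 7): e=[104,32,81] → X
    (8,3)@(17, 7): e=[182,56,-21] → .
    (1,4)@(3, 9): e=[2,34,181] → X
    (7,4)@(15, 9): e=[158,82,-23] → .
  covered (31 px):
    . . . . . . . . . . . .
    . . . . . . . . . . . .
    . . . . . . X X X . . .
    . X X X X X X X . . . .
    . X X X X X X . . . . .
    . X X X X X . . . . . .
    . X X X X . . . . . . .
    . X X X . . . . . . . .
    . X X . . . . . . . . .
    . X . . . . . . . . . .
T1:
  2·area = 220
  edge (1, 3)→(21, 3): d=(20,0) top-left  bias=+0
  edge (21, 3)→(23, 14): d=(2,11) right/bottom  bias=-1
  edge (23, 14)→(1, 3): d=(-22,-11) top-left  bias=+0
    (0,1)@(1, 3): e=[0,220,0] → X  [on edge]
    (1,1)@(3, 3): e=[0,198,22] → X  [on edge]
    (2,1)@(5, 3): e=[0,176,44] → X  [on edge]
    (3,1)@(7, 3): e=[0,154,66] → X  [on edge]
    (4,1)@(9, 3): e=[0,132,88] → X  [on edge]
    (5,1)@(11, 3): e=[0,110,110] → X  [on edge]
    (6,1)@(13, 3): e=[0,88,132] → X  [on edge]
    (7,1)@(15, 3): e=[0,66,154] → X  [on edge]
    (8,1)@(17, 3): e=[0,44,176] → X  [on edge]
    (9,1)@(19, 3): e=[0,22,198] → X  [on edge]
    (10,1)@(21, 3): e=[0,0,220] → .  [on edge]
    (11,1)@(23, 3): e=[0,-22,242] → .  [on edge]
    (2,2)@(5, 5): e=[40,180,0] → X  [on edge]
    (4,3)@(9, 7): e=[80,140,0] → X  [on edge]
    (6,4)@(13, 9): e=[120,100,0] → X  [on edge]
    (8,5)@(17, 11): e=[160,60,0] → X  [on edge]
    (10,6)@(21, 13): e=[200,20,0] → X  [on edge]
  covered (35 px):
    . . . . . . . . . . . .
    X X X X X X X X X X . .
    . . X X X X X X X X X .
    . . . . X X X X X X X .
    . . . . . . X X X X X .
    . . . . . . . . X X X .
    . . . . . . . . . . X .
    . . . . . . . . . . . .
    . . . . . . . . . . . .
    . . . . . . . . . . . .

Result: 66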